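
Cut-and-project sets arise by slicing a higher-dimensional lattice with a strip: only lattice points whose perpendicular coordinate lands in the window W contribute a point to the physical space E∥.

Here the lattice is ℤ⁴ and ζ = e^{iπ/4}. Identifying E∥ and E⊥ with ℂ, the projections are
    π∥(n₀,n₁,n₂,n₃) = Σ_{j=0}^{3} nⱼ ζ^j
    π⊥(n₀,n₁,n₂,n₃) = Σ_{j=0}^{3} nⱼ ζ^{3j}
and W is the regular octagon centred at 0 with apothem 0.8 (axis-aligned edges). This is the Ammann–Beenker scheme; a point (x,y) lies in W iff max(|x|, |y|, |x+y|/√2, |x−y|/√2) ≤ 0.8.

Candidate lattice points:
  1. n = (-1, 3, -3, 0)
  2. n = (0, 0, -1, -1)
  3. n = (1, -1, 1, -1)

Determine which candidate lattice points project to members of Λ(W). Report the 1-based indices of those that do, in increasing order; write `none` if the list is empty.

π⊥(n) = n₀ + n₁ζ³ + n₂ζ⁶ + n₃ζ⁹ where ζ = e^{iπ/4}.
#1 (-1, 3, -3, 0): internal (-3.1213, 5.1213); octagon support 5.8284 vs apothem 0.8 → ∉ W
#2 (0, 0, -1, -1): internal (-0.7071, 0.2929); octagon support 0.7071 vs apothem 0.8 → ∈ W
#3 (1, -1, 1, -1): internal (1.0000, -2.4142); octagon support 2.4142 vs apothem 0.8 → ∉ W

2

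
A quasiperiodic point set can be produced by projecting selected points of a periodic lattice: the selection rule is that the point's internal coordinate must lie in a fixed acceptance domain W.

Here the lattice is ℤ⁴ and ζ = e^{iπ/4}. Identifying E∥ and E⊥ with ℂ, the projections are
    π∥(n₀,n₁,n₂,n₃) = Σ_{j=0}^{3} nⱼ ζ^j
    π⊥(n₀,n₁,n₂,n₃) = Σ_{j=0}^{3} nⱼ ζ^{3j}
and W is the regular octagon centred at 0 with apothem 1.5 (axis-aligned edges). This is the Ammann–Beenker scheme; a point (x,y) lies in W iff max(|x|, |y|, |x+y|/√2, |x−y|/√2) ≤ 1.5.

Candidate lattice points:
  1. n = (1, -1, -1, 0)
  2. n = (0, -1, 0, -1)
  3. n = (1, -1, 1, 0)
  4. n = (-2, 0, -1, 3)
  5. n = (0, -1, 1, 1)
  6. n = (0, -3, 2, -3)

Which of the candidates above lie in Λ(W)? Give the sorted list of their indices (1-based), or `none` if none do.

2

Internal map: ζ^{3j} for j=0..3 gives (1,0), (−√2/2,√2/2), (0,−1), (√2/2,√2/2).
candidate 1: n = (1, -1, -1, 0) → π⊥ ≈ (+1.707107, +0.292893); max(|x|,|y|,|x±y|/√2) = 1.707107 > 1.5 ⇒ ∉ W
candidate 2: n = (0, -1, 0, -1) → π⊥ ≈ (+0.000000, -1.414214); max(|x|,|y|,|x±y|/√2) = 1.414214 ≤ 1.5 ⇒ ∈ W
candidate 3: n = (1, -1, 1, 0) → π⊥ ≈ (+1.707107, -1.707107); max(|x|,|y|,|x±y|/√2) = 2.414214 > 1.5 ⇒ ∉ W
candidate 4: n = (-2, 0, -1, 3) → π⊥ ≈ (+0.121320, +3.121320); max(|x|,|y|,|x±y|/√2) = 3.121320 > 1.5 ⇒ ∉ W
candidate 5: n = (0, -1, 1, 1) → π⊥ ≈ (+1.414214, -1.000000); max(|x|,|y|,|x±y|/√2) = 1.707107 > 1.5 ⇒ ∉ W
candidate 6: n = (0, -3, 2, -3) → π⊥ ≈ (+0.000000, -6.242641); max(|x|,|y|,|x±y|/√2) = 6.242641 > 1.5 ⇒ ∉ W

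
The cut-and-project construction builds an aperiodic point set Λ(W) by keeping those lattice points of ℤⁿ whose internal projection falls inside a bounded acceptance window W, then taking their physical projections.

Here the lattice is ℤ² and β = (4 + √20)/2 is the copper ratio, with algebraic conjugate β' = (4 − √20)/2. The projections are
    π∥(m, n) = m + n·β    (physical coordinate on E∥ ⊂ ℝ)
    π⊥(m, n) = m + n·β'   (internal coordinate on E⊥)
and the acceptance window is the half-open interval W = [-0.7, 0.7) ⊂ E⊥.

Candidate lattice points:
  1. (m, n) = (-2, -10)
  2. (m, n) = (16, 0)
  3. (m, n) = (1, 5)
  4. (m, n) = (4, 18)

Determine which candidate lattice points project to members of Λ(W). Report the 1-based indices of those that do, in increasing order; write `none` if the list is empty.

Numerically β ≈ 4.2361 and β' = −1/β ≈ -0.2361.
#1 (-2,-10): internal coord -2 + (-10)·β' = +0.3607; +0.3607 ∈ [-0.7, 0.7) → IN Λ
#2 (16,0): internal coord 16 + (0)·β' = +16.0000; +16.0000 ∉ [-0.7, 0.7) → out
#3 (1,5): internal coord 1 + (5)·β' = -0.1803; -0.1803 ∈ [-0.7, 0.7) → IN Λ
#4 (4,18): internal coord 4 + (18)·β' = -0.2492; -0.2492 ∈ [-0.7, 0.7) → IN Λ

1, 3, 4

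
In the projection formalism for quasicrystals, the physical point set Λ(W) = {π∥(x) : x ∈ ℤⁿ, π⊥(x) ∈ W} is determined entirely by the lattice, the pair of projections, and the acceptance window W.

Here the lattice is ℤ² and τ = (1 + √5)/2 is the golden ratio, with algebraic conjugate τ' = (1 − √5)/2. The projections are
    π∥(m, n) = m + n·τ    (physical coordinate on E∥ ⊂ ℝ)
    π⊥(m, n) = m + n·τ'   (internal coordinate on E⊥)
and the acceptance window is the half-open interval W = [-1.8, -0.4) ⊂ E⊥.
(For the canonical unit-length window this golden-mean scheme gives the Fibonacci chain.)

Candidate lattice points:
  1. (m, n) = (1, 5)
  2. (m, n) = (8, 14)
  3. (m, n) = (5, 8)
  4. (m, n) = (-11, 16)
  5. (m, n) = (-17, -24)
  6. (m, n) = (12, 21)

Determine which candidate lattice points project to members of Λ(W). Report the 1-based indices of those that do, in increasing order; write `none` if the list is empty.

Numerically τ ≈ 1.618034 and τ' = −1/τ ≈ -0.618034.
[1] lift (1,5): star map gives -2.090170; window check -1.8 ≤ -2.090170 < -0.4 is false → out
[2] lift (8,14): star map gives -0.652476; window check -1.8 ≤ -0.652476 < -0.4 is true → IN Λ
[3] lift (5,8): star map gives 0.055728; window check -1.8 ≤ 0.055728 < -0.4 is false → out
[4] lift (-11,16): star map gives -20.888544; window check -1.8 ≤ -20.888544 < -0.4 is false → out
[5] lift (-17,-24): star map gives -2.167184; window check -1.8 ≤ -2.167184 < -0.4 is false → out
[6] lift (12,21): star map gives -0.978714; window check -1.8 ≤ -0.978714 < -0.4 is true → IN Λ

2, 6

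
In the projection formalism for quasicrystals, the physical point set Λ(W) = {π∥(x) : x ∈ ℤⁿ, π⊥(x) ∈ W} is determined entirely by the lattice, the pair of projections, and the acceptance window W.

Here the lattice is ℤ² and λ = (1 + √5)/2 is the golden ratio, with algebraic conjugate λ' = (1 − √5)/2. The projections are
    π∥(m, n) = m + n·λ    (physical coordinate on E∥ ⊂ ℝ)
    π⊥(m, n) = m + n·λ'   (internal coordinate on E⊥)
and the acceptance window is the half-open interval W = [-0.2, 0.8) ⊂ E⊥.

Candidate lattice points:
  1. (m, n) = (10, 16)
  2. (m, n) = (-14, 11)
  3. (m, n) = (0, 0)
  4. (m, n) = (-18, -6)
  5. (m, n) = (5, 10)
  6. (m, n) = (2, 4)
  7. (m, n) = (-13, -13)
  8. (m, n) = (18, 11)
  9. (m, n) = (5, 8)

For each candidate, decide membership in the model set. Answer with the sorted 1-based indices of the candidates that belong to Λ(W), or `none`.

1, 3, 9

λ' = (1−√5)/2 ≈ -0.6180.
[1] lift (10,16): star map gives 0.1115; window check -0.2 ≤ 0.1115 < 0.8 is true → IN Λ
[2] lift (-14,11): star map gives -20.7984; window check -0.2 ≤ -20.7984 < 0.8 is false → out
[3] lift (0,0): star map gives 0.0000; window check -0.2 ≤ 0.0000 < 0.8 is true → IN Λ
[4] lift (-18,-6): star map gives -14.2918; window check -0.2 ≤ -14.2918 < 0.8 is false → out
[5] lift (5,10): star map gives -1.1803; window check -0.2 ≤ -1.1803 < 0.8 is false → out
[6] lift (2,4): star map gives -0.4721; window check -0.2 ≤ -0.4721 < 0.8 is false → out
[7] lift (-13,-13): star map gives -4.9656; window check -0.2 ≤ -4.9656 < 0.8 is false → out
[8] lift (18,11): star map gives 11.2016; window check -0.2 ≤ 11.2016 < 0.8 is false → out
[9] lift (5,8): star map gives 0.0557; window check -0.2 ≤ 0.0557 < 0.8 is true → IN Λ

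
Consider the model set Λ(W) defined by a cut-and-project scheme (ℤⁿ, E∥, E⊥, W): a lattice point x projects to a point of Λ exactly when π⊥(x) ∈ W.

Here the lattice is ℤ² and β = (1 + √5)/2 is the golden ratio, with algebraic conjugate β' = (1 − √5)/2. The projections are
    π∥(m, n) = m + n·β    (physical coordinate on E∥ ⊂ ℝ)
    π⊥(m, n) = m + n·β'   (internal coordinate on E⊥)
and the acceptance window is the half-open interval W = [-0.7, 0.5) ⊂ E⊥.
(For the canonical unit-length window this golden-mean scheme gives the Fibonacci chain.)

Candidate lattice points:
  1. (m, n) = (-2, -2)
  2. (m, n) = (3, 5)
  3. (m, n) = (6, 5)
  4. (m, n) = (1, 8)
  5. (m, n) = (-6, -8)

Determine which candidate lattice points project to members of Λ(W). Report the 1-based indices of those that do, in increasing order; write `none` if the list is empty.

Numerically β ≈ 1.618034 and β' = −1/β ≈ -0.618034.
candidate 1: (m,n)=(-2,-2) → π∥ = -2-2·β ≈ -5.236068, π⊥ = -2-2·β' ≈ -0.763932 ∉ [-0.7, 0.5) ⇒ out
candidate 2: (m,n)=(3,5) → π∥ = 3+5·β ≈ 11.090170, π⊥ = 3+5·β' ≈ -0.090170 ∈ [-0.7, 0.5) ⇒ IN Λ
candidate 3: (m,n)=(6,5) → π∥ = 6+5·β ≈ 14.090170, π⊥ = 6+5·β' ≈ 2.909830 ∉ [-0.7, 0.5) ⇒ out
candidate 4: (m,n)=(1,8) → π∥ = 1+8·β ≈ 13.944272, π⊥ = 1+8·β' ≈ -3.944272 ∉ [-0.7, 0.5) ⇒ out
candidate 5: (m,n)=(-6,-8) → π∥ = -6-8·β ≈ -18.944272, π⊥ = -6-8·β' ≈ -1.055728 ∉ [-0.7, 0.5) ⇒ out

2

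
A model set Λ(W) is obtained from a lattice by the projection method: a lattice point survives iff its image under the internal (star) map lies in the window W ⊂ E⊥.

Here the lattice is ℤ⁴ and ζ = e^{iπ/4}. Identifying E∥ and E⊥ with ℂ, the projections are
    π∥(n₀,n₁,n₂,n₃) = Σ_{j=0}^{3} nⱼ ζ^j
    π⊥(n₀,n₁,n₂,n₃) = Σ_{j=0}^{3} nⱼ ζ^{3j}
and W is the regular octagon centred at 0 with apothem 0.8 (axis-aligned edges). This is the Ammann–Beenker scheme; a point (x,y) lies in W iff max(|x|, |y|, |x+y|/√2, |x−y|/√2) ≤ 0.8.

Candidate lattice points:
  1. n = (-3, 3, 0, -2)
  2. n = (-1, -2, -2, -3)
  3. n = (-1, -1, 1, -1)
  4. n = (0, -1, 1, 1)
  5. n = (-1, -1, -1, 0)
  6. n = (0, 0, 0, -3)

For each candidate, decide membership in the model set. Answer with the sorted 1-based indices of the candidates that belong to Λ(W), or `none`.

π⊥(n) = n₀ + n₁ζ³ + n₂ζ⁶ + n₃ζ⁹ where ζ = e^{iπ/4}.
candidate 1: n = (-3, 3, 0, -2) → π⊥ ≈ (-6.5355, +0.7071); max(|x|,|y|,|x±y|/√2) = 6.5355 > 0.8 ⇒ ∉ W
candidate 2: n = (-1, -2, -2, -3) → π⊥ ≈ (-1.7071, -1.5355); max(|x|,|y|,|x±y|/√2) = 2.2929 > 0.8 ⇒ ∉ W
candidate 3: n = (-1, -1, 1, -1) → π⊥ ≈ (-1.0000, -2.4142); max(|x|,|y|,|x±y|/√2) = 2.4142 > 0.8 ⇒ ∉ W
candidate 4: n = (0, -1, 1, 1) → π⊥ ≈ (+1.4142, -1.0000); max(|x|,|y|,|x±y|/√2) = 1.7071 > 0.8 ⇒ ∉ W
candidate 5: n = (-1, -1, -1, 0) → π⊥ ≈ (-0.2929, +0.2929); max(|x|,|y|,|x±y|/√2) = 0.4142 ≤ 0.8 ⇒ ∈ W
candidate 6: n = (0, 0, 0, -3) → π⊥ ≈ (-2.1213, -2.1213); max(|x|,|y|,|x±y|/√2) = 3.0000 > 0.8 ⇒ ∉ W

5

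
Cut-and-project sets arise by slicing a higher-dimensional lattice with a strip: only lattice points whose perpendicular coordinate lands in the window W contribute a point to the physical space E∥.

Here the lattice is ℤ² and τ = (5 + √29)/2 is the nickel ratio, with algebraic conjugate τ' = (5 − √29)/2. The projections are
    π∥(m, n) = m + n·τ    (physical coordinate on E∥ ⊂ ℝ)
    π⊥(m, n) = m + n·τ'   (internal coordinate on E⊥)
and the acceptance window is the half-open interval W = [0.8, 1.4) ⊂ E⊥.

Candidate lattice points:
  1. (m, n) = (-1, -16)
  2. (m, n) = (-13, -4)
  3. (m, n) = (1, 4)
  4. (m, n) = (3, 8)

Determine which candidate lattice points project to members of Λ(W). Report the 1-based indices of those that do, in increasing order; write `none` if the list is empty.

Compute τ' = (5−√29)/2 = -0.19258, so π⊥(m,n) = m -0.19258·n.
#1 (-1,-16): internal coord -1 + (-16)·τ' = +2.08132; +2.08132 ∉ [0.8, 1.4) → out
#2 (-13,-4): internal coord -13 + (-4)·τ' = -12.22967; -12.22967 ∉ [0.8, 1.4) → out
#3 (1,4): internal coord 1 + (4)·τ' = +0.22967; +0.22967 ∉ [0.8, 1.4) → out
#4 (3,8): internal coord 3 + (8)·τ' = +1.45934; +1.45934 ∉ [0.8, 1.4) → out

none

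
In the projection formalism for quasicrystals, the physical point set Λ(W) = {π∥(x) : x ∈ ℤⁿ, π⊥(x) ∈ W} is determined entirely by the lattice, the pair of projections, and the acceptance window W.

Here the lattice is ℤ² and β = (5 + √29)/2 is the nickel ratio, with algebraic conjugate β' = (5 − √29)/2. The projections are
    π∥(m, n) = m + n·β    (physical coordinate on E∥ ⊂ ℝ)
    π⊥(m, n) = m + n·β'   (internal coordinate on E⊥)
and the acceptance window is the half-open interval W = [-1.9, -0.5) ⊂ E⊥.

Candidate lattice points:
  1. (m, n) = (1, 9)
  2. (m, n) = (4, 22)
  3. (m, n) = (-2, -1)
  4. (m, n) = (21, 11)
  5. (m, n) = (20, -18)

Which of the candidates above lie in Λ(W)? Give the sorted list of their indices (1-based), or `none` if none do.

1, 3

β' = (5−√29)/2 ≈ -0.1926.
candidate 1: (m,n)=(1,9) → π∥ = 1+9·β ≈ 47.7332, π⊥ = 1+9·β' ≈ -0.7332 ∈ [-1.9, -0.5) ⇒ IN Λ
candidate 2: (m,n)=(4,22) → π∥ = 4+22·β ≈ 118.2368, π⊥ = 4+22·β' ≈ -0.2368 ∉ [-1.9, -0.5) ⇒ out
candidate 3: (m,n)=(-2,-1) → π∥ = -2-1·β ≈ -7.1926, π⊥ = -2-1·β' ≈ -1.8074 ∈ [-1.9, -0.5) ⇒ IN Λ
candidate 4: (m,n)=(21,11) → π∥ = 21+11·β ≈ 78.1184, π⊥ = 21+11·β' ≈ 18.8816 ∉ [-1.9, -0.5) ⇒ out
candidate 5: (m,n)=(20,-18) → π∥ = 20-18·β ≈ -73.4665, π⊥ = 20-18·β' ≈ 23.4665 ∉ [-1.9, -0.5) ⇒ out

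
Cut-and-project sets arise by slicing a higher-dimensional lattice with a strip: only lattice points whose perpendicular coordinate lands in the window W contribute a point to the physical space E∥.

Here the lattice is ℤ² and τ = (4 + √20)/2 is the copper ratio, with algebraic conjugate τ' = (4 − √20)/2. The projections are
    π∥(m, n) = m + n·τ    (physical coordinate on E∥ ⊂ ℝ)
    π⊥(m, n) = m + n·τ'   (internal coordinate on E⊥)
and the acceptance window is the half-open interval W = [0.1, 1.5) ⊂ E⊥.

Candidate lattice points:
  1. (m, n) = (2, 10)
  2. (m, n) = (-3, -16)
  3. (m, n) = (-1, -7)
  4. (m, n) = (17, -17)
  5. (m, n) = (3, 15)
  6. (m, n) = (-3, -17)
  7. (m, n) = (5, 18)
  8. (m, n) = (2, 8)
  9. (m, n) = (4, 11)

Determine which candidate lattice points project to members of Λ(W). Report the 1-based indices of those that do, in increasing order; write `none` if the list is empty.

2, 3, 6, 7, 8, 9

Compute τ' = (4−√20)/2 = -0.236068, so π⊥(m,n) = m -0.236068·n.
candidate 1: (m,n)=(2,10) → π∥ = 2+10·τ ≈ 44.360680, π⊥ = 2+10·τ' ≈ -0.360680 ∉ [0.1, 1.5) ⇒ out
candidate 2: (m,n)=(-3,-16) → π∥ = -3-16·τ ≈ -70.777088, π⊥ = -3-16·τ' ≈ 0.777088 ∈ [0.1, 1.5) ⇒ IN Λ
candidate 3: (m,n)=(-1,-7) → π∥ = -1-7·τ ≈ -30.652476, π⊥ = -1-7·τ' ≈ 0.652476 ∈ [0.1, 1.5) ⇒ IN Λ
candidate 4: (m,n)=(17,-17) → π∥ = 17-17·τ ≈ -55.013156, π⊥ = 17-17·τ' ≈ 21.013156 ∉ [0.1, 1.5) ⇒ out
candidate 5: (m,n)=(3,15) → π∥ = 3+15·τ ≈ 66.541020, π⊥ = 3+15·τ' ≈ -0.541020 ∉ [0.1, 1.5) ⇒ out
candidate 6: (m,n)=(-3,-17) → π∥ = -3-17·τ ≈ -75.013156, π⊥ = -3-17·τ' ≈ 1.013156 ∈ [0.1, 1.5) ⇒ IN Λ
candidate 7: (m,n)=(5,18) → π∥ = 5+18·τ ≈ 81.249224, π⊥ = 5+18·τ' ≈ 0.750776 ∈ [0.1, 1.5) ⇒ IN Λ
candidate 8: (m,n)=(2,8) → π∥ = 2+8·τ ≈ 35.888544, π⊥ = 2+8·τ' ≈ 0.111456 ∈ [0.1, 1.5) ⇒ IN Λ
candidate 9: (m,n)=(4,11) → π∥ = 4+11·τ ≈ 50.596748, π⊥ = 4+11·τ' ≈ 1.403252 ∈ [0.1, 1.5) ⇒ IN Λ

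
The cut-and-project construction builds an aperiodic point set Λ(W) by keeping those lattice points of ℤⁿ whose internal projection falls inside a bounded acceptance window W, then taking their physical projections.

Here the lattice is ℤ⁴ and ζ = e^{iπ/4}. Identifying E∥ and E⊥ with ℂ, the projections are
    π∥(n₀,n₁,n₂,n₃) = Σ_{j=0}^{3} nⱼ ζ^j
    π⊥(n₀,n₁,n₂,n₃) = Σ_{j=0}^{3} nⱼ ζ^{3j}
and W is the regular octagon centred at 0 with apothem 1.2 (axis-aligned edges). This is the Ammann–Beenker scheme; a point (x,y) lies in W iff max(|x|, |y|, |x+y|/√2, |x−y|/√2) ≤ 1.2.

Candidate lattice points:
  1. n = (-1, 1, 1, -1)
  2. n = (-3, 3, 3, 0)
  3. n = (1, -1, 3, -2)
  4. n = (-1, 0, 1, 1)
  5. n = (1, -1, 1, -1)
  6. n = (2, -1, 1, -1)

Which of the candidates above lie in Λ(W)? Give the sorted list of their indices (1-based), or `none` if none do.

π⊥(n) = n₀ + n₁ζ³ + n₂ζ⁶ + n₃ζ⁹ where ζ = e^{iπ/4}.
candidate 1: n = (-1, 1, 1, -1) → π⊥ ≈ (-2.4142, -1.0000); max(|x|,|y|,|x±y|/√2) = 2.4142 > 1.2 ⇒ ∉ W
candidate 2: n = (-3, 3, 3, 0) → π⊥ ≈ (-5.1213, -0.8787); max(|x|,|y|,|x±y|/√2) = 5.1213 > 1.2 ⇒ ∉ W
candidate 3: n = (1, -1, 3, -2) → π⊥ ≈ (+0.2929, -5.1213); max(|x|,|y|,|x±y|/√2) = 5.1213 > 1.2 ⇒ ∉ W
candidate 4: n = (-1, 0, 1, 1) → π⊥ ≈ (-0.2929, -0.2929); max(|x|,|y|,|x±y|/√2) = 0.4142 ≤ 1.2 ⇒ ∈ W
candidate 5: n = (1, -1, 1, -1) → π⊥ ≈ (+1.0000, -2.4142); max(|x|,|y|,|x±y|/√2) = 2.4142 > 1.2 ⇒ ∉ W
candidate 6: n = (2, -1, 1, -1) → π⊥ ≈ (+2.0000, -2.4142); max(|x|,|y|,|x±y|/√2) = 3.1213 > 1.2 ⇒ ∉ W

4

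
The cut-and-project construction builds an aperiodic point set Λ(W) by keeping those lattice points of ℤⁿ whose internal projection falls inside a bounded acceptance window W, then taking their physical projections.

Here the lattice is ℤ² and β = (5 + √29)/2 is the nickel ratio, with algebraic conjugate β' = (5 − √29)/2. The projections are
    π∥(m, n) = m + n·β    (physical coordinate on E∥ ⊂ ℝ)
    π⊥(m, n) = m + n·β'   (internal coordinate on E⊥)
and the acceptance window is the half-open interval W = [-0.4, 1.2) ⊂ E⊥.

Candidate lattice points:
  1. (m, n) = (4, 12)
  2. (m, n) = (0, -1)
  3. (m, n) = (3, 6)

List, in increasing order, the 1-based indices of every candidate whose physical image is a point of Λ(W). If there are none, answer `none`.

Numerically β ≈ 5.19258 and β' = −1/β ≈ -0.19258.
[1] lift (4,12): star map gives 1.68901; window check -0.4 ≤ 1.68901 < 1.2 is false → out
[2] lift (0,-1): star map gives 0.19258; window check -0.4 ≤ 0.19258 < 1.2 is true → IN Λ
[3] lift (3,6): star map gives 1.84451; window check -0.4 ≤ 1.84451 < 1.2 is false → out

2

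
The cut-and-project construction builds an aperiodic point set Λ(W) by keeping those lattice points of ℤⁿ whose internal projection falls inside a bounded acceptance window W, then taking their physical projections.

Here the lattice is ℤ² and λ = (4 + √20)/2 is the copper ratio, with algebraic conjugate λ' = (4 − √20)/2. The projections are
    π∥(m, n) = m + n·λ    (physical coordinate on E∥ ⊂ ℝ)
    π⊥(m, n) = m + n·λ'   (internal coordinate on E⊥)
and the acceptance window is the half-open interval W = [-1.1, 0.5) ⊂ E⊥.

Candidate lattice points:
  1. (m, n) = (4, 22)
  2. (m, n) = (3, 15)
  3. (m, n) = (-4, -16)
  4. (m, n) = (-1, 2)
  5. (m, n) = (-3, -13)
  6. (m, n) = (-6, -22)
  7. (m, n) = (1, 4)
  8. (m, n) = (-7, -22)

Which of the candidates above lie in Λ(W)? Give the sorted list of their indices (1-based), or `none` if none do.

Compute λ' = (4−√20)/2 = -0.236068, so π⊥(m,n) = m -0.236068·n.
#1 (4,22): internal coord 4 + (22)·λ' = -1.193496; -1.193496 ∉ [-1.1, 0.5) → out
#2 (3,15): internal coord 3 + (15)·λ' = -0.541020; -0.541020 ∈ [-1.1, 0.5) → IN Λ
#3 (-4,-16): internal coord -4 + (-16)·λ' = -0.222912; -0.222912 ∈ [-1.1, 0.5) → IN Λ
#4 (-1,2): internal coord -1 + (2)·λ' = -1.472136; -1.472136 ∉ [-1.1, 0.5) → out
#5 (-3,-13): internal coord -3 + (-13)·λ' = +0.068884; +0.068884 ∈ [-1.1, 0.5) → IN Λ
#6 (-6,-22): internal coord -6 + (-22)·λ' = -0.806504; -0.806504 ∈ [-1.1, 0.5) → IN Λ
#7 (1,4): internal coord 1 + (4)·λ' = +0.055728; +0.055728 ∈ [-1.1, 0.5) → IN Λ
#8 (-7,-22): internal coord -7 + (-22)·λ' = -1.806504; -1.806504 ∉ [-1.1, 0.5) → out

2, 3, 5, 6, 7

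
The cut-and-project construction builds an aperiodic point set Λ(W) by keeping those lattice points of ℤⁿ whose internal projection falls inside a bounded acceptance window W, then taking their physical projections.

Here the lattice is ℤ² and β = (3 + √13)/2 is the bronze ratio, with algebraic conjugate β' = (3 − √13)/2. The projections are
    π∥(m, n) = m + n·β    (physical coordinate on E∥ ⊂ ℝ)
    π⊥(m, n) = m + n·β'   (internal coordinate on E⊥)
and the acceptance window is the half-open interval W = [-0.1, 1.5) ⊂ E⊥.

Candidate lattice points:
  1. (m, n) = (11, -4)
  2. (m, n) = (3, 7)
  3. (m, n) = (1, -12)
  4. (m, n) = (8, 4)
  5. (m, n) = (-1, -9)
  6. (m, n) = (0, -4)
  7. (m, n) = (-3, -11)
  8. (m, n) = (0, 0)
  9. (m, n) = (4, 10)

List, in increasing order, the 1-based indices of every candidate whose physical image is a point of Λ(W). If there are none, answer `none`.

2, 6, 7, 8, 9

Numerically β ≈ 3.3028 and β' = −1/β ≈ -0.3028.
#1 (11,-4): internal coord 11 + (-4)·β' = +12.2111; +12.2111 ∉ [-0.1, 1.5) → out
#2 (3,7): internal coord 3 + (7)·β' = +0.8806; +0.8806 ∈ [-0.1, 1.5) → IN Λ
#3 (1,-12): internal coord 1 + (-12)·β' = +4.6333; +4.6333 ∉ [-0.1, 1.5) → out
#4 (8,4): internal coord 8 + (4)·β' = +6.7889; +6.7889 ∉ [-0.1, 1.5) → out
#5 (-1,-9): internal coord -1 + (-9)·β' = +1.7250; +1.7250 ∉ [-0.1, 1.5) → out
#6 (0,-4): internal coord 0 + (-4)·β' = +1.2111; +1.2111 ∈ [-0.1, 1.5) → IN Λ
#7 (-3,-11): internal coord -3 + (-11)·β' = +0.3305; +0.3305 ∈ [-0.1, 1.5) → IN Λ
#8 (0,0): internal coord 0 + (0)·β' = +0.0000; +0.0000 ∈ [-0.1, 1.5) → IN Λ
#9 (4,10): internal coord 4 + (10)·β' = +0.9722; +0.9722 ∈ [-0.1, 1.5) → IN Λ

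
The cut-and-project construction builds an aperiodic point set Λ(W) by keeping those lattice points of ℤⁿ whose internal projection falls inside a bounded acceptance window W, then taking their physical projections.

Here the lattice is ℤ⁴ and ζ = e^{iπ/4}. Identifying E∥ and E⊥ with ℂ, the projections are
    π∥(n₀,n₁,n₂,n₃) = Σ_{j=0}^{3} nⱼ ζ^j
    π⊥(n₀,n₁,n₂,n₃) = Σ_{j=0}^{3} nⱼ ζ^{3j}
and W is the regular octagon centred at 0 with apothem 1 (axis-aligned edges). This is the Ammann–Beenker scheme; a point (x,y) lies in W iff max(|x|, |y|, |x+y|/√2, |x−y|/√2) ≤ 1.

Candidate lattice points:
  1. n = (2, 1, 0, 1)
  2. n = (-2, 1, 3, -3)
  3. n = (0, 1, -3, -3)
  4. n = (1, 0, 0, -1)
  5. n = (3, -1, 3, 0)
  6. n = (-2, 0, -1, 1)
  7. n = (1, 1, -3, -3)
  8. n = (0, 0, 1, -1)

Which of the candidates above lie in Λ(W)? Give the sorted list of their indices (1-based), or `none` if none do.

4

π⊥(n) = n₀ + n₁ζ³ + n₂ζ⁶ + n₃ζ⁹ where ζ = e^{iπ/4}.
#1 (2, 1, 0, 1): internal (2.0000, 1.4142); octagon support 2.4142 vs apothem 1 → ∉ W
#2 (-2, 1, 3, -3): internal (-4.8284, -4.4142); octagon support 6.5355 vs apothem 1 → ∉ W
#3 (0, 1, -3, -3): internal (-2.8284, 1.5858); octagon support 3.1213 vs apothem 1 → ∉ W
#4 (1, 0, 0, -1): internal (0.2929, -0.7071); octagon support 0.7071 vs apothem 1 → ∈ W
#5 (3, -1, 3, 0): internal (3.7071, -3.7071); octagon support 5.2426 vs apothem 1 → ∉ W
#6 (-2, 0, -1, 1): internal (-1.2929, 1.7071); octagon support 2.1213 vs apothem 1 → ∉ W
#7 (1, 1, -3, -3): internal (-1.8284, 1.5858); octagon support 2.4142 vs apothem 1 → ∉ W
#8 (0, 0, 1, -1): internal (-0.7071, -1.7071); octagon support 1.7071 vs apothem 1 → ∉ W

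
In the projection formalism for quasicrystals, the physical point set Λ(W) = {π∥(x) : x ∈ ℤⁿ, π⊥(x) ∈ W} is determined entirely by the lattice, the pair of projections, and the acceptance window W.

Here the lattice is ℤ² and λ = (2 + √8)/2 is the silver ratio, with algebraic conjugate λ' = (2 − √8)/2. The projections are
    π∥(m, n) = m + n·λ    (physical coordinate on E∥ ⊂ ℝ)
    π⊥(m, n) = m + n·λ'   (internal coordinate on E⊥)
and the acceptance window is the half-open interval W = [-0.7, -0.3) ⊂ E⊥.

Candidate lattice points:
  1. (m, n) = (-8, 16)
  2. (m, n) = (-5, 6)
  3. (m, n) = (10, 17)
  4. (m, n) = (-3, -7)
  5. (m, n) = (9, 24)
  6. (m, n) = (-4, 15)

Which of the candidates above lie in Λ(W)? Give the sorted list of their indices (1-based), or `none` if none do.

none

Numerically λ ≈ 2.4142 and λ' = −1/λ ≈ -0.4142.
#1 (-8,16): internal coord -8 + (16)·λ' = -14.6274; -14.6274 ∉ [-0.7, -0.3) → out
#2 (-5,6): internal coord -5 + (6)·λ' = -7.4853; -7.4853 ∉ [-0.7, -0.3) → out
#3 (10,17): internal coord 10 + (17)·λ' = +2.9584; +2.9584 ∉ [-0.7, -0.3) → out
#4 (-3,-7): internal coord -3 + (-7)·λ' = -0.1005; -0.1005 ∉ [-0.7, -0.3) → out
#5 (9,24): internal coord 9 + (24)·λ' = -0.9411; -0.9411 ∉ [-0.7, -0.3) → out
#6 (-4,15): internal coord -4 + (15)·λ' = -10.2132; -10.2132 ∉ [-0.7, -0.3) → out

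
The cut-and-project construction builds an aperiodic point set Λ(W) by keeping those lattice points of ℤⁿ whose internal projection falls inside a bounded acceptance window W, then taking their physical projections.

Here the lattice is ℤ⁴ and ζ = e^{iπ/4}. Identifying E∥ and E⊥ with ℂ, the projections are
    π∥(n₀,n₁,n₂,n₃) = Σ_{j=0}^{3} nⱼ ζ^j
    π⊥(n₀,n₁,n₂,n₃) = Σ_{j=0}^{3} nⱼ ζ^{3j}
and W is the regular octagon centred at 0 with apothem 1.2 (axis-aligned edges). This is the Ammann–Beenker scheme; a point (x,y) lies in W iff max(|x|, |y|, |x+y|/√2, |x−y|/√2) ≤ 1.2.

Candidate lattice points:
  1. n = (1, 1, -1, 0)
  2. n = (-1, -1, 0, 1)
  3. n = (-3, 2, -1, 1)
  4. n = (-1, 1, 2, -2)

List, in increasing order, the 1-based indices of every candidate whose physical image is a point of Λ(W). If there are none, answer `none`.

2

With ζ = e^{iπ/4} the internal vectors are ζ^0,ζ^3,ζ^6,ζ^9.
#1 (1, 1, -1, 0): internal (0.2929, 1.7071); octagon support 1.7071 vs apothem 1.2 → ∉ W
#2 (-1, -1, 0, 1): internal (0.4142, 0.0000); octagon support 0.4142 vs apothem 1.2 → ∈ W
#3 (-3, 2, -1, 1): internal (-3.7071, 3.1213); octagon support 4.8284 vs apothem 1.2 → ∉ W
#4 (-1, 1, 2, -2): internal (-3.1213, -2.7071); octagon support 4.1213 vs apothem 1.2 → ∉ W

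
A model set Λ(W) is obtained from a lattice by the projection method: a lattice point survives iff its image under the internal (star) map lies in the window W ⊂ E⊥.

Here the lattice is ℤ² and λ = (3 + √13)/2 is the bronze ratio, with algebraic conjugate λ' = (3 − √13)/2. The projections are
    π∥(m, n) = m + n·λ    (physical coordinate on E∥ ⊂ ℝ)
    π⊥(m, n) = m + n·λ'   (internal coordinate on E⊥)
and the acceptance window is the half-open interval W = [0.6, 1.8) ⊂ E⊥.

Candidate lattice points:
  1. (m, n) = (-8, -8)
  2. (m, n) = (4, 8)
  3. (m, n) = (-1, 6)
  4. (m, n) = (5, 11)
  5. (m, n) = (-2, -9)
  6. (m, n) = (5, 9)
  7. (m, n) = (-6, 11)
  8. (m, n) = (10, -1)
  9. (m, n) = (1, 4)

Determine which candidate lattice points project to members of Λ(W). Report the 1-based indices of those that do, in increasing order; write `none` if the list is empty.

2, 4, 5

Compute λ' = (3−√13)/2 = -0.30278, so π⊥(m,n) = m -0.30278·n.
#1 (-8,-8): internal coord -8 + (-8)·λ' = -5.57779; -5.57779 ∉ [0.6, 1.8) → out
#2 (4,8): internal coord 4 + (8)·λ' = +1.57779; +1.57779 ∈ [0.6, 1.8) → IN Λ
#3 (-1,6): internal coord -1 + (6)·λ' = -2.81665; -2.81665 ∉ [0.6, 1.8) → out
#4 (5,11): internal coord 5 + (11)·λ' = +1.66947; +1.66947 ∈ [0.6, 1.8) → IN Λ
#5 (-2,-9): internal coord -2 + (-9)·λ' = +0.72498; +0.72498 ∈ [0.6, 1.8) → IN Λ
#6 (5,9): internal coord 5 + (9)·λ' = +2.27502; +2.27502 ∉ [0.6, 1.8) → out
#7 (-6,11): internal coord -6 + (11)·λ' = -9.33053; -9.33053 ∉ [0.6, 1.8) → out
#8 (10,-1): internal coord 10 + (-1)·λ' = +10.30278; +10.30278 ∉ [0.6, 1.8) → out
#9 (1,4): internal coord 1 + (4)·λ' = -0.21110; -0.21110 ∉ [0.6, 1.8) → out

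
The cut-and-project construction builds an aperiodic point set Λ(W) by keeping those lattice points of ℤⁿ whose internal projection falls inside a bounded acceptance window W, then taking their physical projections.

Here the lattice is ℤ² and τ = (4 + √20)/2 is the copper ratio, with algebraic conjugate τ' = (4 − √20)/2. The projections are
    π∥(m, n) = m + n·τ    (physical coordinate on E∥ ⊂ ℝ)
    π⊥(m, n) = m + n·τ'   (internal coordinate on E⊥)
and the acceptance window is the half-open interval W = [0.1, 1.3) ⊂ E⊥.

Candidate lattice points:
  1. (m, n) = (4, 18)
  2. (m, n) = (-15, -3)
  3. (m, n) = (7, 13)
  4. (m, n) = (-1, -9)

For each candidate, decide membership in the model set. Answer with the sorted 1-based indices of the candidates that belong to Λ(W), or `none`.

Compute τ' = (4−√20)/2 = -0.236068, so π⊥(m,n) = m -0.236068·n.
[1] lift (4,18): star map gives -0.249224; window check 0.1 ≤ -0.249224 < 1.3 is false → out
[2] lift (-15,-3): star map gives -14.291796; window check 0.1 ≤ -14.291796 < 1.3 is false → out
[3] lift (7,13): star map gives 3.931116; window check 0.1 ≤ 3.931116 < 1.3 is false → out
[4] lift (-1,-9): star map gives 1.124612; window check 0.1 ≤ 1.124612 < 1.3 is true → IN Λ

4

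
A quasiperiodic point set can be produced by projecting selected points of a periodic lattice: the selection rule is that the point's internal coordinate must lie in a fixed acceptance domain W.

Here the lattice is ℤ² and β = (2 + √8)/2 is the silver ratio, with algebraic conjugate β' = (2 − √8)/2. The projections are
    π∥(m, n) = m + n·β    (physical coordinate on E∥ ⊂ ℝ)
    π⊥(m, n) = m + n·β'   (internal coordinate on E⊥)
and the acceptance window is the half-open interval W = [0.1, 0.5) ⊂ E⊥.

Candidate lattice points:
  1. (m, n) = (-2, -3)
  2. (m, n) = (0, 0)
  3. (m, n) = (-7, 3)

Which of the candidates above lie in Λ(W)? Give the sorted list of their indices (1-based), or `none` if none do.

none

Numerically β ≈ 2.41421 and β' = −1/β ≈ -0.41421.
[1] lift (-2,-3): star map gives -0.75736; window check 0.1 ≤ -0.75736 < 0.5 is false → out
[2] lift (0,0): star map gives 0.00000; window check 0.1 ≤ 0.00000 < 0.5 is false → out
[3] lift (-7,3): star map gives -8.24264; window check 0.1 ≤ -8.24264 < 0.5 is false → out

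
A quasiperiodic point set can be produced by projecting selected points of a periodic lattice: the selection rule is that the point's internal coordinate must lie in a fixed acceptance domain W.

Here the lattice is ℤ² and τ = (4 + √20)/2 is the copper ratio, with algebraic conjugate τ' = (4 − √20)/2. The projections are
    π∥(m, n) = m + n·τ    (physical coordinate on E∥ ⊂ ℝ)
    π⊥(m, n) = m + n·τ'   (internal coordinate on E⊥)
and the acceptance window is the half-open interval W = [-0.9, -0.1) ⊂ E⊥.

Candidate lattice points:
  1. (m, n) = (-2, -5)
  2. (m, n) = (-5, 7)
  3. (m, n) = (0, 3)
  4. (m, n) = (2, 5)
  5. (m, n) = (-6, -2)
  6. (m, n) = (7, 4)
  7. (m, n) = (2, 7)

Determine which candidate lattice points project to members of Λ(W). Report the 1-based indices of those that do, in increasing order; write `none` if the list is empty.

1, 3

Numerically τ ≈ 4.23607 and τ' = −1/τ ≈ -0.23607.
candidate 1: (m,n)=(-2,-5) → π∥ = -2-5·τ ≈ -23.18034, π⊥ = -2-5·τ' ≈ -0.81966 ∈ [-0.9, -0.1) ⇒ IN Λ
candidate 2: (m,n)=(-5,7) → π∥ = -5+7·τ ≈ 24.65248, π⊥ = -5+7·τ' ≈ -6.65248 ∉ [-0.9, -0.1) ⇒ out
candidate 3: (m,n)=(0,3) → π∥ = 0+3·τ ≈ 12.70820, π⊥ = 0+3·τ' ≈ -0.70820 ∈ [-0.9, -0.1) ⇒ IN Λ
candidate 4: (m,n)=(2,5) → π∥ = 2+5·τ ≈ 23.18034, π⊥ = 2+5·τ' ≈ 0.81966 ∉ [-0.9, -0.1) ⇒ out
candidate 5: (m,n)=(-6,-2) → π∥ = -6-2·τ ≈ -14.47214, π⊥ = -6-2·τ' ≈ -5.52786 ∉ [-0.9, -0.1) ⇒ out
candidate 6: (m,n)=(7,4) → π∥ = 7+4·τ ≈ 23.94427, π⊥ = 7+4·τ' ≈ 6.05573 ∉ [-0.9, -0.1) ⇒ out
candidate 7: (m,n)=(2,7) → π∥ = 2+7·τ ≈ 31.65248, π⊥ = 2+7·τ' ≈ 0.34752 ∉ [-0.9, -0.1) ⇒ out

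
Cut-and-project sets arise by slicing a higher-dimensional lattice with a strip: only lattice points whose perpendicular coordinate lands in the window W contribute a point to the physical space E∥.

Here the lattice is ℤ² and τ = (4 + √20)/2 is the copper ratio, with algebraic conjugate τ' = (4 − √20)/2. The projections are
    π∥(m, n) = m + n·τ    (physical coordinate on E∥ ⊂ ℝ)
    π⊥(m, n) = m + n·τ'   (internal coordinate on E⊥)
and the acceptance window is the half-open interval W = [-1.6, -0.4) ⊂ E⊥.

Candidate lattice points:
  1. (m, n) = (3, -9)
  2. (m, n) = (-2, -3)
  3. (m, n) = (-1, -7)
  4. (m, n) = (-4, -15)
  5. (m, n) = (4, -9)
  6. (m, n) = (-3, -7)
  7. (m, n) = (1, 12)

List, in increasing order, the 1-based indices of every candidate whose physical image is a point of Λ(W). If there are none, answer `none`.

2, 4, 6

Compute τ' = (4−√20)/2 = -0.23607, so π⊥(m,n) = m -0.23607·n.
#1 (3,-9): internal coord 3 + (-9)·τ' = +5.12461; +5.12461 ∉ [-1.6, -0.4) → out
#2 (-2,-3): internal coord -2 + (-3)·τ' = -1.29180; -1.29180 ∈ [-1.6, -0.4) → IN Λ
#3 (-1,-7): internal coord -1 + (-7)·τ' = +0.65248; +0.65248 ∉ [-1.6, -0.4) → out
#4 (-4,-15): internal coord -4 + (-15)·τ' = -0.45898; -0.45898 ∈ [-1.6, -0.4) → IN Λ
#5 (4,-9): internal coord 4 + (-9)·τ' = +6.12461; +6.12461 ∉ [-1.6, -0.4) → out
#6 (-3,-7): internal coord -3 + (-7)·τ' = -1.34752; -1.34752 ∈ [-1.6, -0.4) → IN Λ
#7 (1,12): internal coord 1 + (12)·τ' = -1.83282; -1.83282 ∉ [-1.6, -0.4) → out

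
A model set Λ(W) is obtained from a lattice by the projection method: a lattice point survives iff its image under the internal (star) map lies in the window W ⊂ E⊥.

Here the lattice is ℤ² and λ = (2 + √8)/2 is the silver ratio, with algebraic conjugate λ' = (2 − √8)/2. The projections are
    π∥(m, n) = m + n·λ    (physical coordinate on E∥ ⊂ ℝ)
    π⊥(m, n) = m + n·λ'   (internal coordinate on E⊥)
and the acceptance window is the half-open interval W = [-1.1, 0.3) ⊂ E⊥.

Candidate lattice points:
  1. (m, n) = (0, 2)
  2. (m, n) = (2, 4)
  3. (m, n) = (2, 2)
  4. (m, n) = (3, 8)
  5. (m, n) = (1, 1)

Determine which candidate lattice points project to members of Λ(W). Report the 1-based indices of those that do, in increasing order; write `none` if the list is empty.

Compute λ' = (2−√8)/2 = -0.4142, so π⊥(m,n) = m -0.4142·n.
#1 (0,2): internal coord 0 + (2)·λ' = -0.8284; -0.8284 ∈ [-1.1, 0.3) → IN Λ
#2 (2,4): internal coord 2 + (4)·λ' = +0.3431; +0.3431 ∉ [-1.1, 0.3) → out
#3 (2,2): internal coord 2 + (2)·λ' = +1.1716; +1.1716 ∉ [-1.1, 0.3) → out
#4 (3,8): internal coord 3 + (8)·λ' = -0.3137; -0.3137 ∈ [-1.1, 0.3) → IN Λ
#5 (1,1): internal coord 1 + (1)·λ' = +0.5858; +0.5858 ∉ [-1.1, 0.3) → out

1, 4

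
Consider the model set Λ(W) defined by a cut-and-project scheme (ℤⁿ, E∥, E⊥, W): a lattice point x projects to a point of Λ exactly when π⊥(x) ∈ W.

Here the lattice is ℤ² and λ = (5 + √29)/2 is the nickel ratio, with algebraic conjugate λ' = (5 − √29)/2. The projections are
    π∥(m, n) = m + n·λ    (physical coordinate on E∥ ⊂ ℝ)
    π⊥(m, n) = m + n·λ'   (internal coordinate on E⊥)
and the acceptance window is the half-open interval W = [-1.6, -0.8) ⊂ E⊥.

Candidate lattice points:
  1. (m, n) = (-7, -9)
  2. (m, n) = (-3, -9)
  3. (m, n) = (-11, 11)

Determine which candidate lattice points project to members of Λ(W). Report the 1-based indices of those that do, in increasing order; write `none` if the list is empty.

Numerically λ ≈ 5.19258 and λ' = −1/λ ≈ -0.19258.
#1 (-7,-9): internal coord -7 + (-9)·λ' = -5.26676; -5.26676 ∉ [-1.6, -0.8) → out
#2 (-3,-9): internal coord -3 + (-9)·λ' = -1.26676; -1.26676 ∈ [-1.6, -0.8) → IN Λ
#3 (-11,11): internal coord -11 + (11)·λ' = -13.11841; -13.11841 ∉ [-1.6, -0.8) → out

2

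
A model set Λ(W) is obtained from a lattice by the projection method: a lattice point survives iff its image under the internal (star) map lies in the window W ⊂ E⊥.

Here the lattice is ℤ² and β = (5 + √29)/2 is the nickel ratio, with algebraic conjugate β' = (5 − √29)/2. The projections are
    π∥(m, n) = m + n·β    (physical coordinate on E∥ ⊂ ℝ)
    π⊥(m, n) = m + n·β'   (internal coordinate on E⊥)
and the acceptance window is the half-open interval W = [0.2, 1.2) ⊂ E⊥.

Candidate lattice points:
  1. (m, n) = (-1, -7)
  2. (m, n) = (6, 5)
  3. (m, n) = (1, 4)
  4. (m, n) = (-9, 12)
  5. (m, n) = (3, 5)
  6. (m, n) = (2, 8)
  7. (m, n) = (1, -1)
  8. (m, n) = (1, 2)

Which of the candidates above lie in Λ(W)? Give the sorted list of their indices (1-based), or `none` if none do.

Compute β' = (5−√29)/2 = -0.192582, so π⊥(m,n) = m -0.192582·n.
candidate 1: (m,n)=(-1,-7) → π∥ = -1-7·β ≈ -37.348077, π⊥ = -1-7·β' ≈ 0.348077 ∈ [0.2, 1.2) ⇒ IN Λ
candidate 2: (m,n)=(6,5) → π∥ = 6+5·β ≈ 31.962912, π⊥ = 6+5·β' ≈ 5.037088 ∉ [0.2, 1.2) ⇒ out
candidate 3: (m,n)=(1,4) → π∥ = 1+4·β ≈ 21.770330, π⊥ = 1+4·β' ≈ 0.229670 ∈ [0.2, 1.2) ⇒ IN Λ
candidate 4: (m,n)=(-9,12) → π∥ = -9+12·β ≈ 53.310989, π⊥ = -9+12·β' ≈ -11.310989 ∉ [0.2, 1.2) ⇒ out
candidate 5: (m,n)=(3,5) → π∥ = 3+5·β ≈ 28.962912, π⊥ = 3+5·β' ≈ 2.037088 ∉ [0.2, 1.2) ⇒ out
candidate 6: (m,n)=(2,8) → π∥ = 2+8·β ≈ 43.540659, π⊥ = 2+8·β' ≈ 0.459341 ∈ [0.2, 1.2) ⇒ IN Λ
candidate 7: (m,n)=(1,-1) → π∥ = 1-1·β ≈ -4.192582, π⊥ = 1-1·β' ≈ 1.192582 ∈ [0.2, 1.2) ⇒ IN Λ
candidate 8: (m,n)=(1,2) → π∥ = 1+2·β ≈ 11.385165, π⊥ = 1+2·β' ≈ 0.614835 ∈ [0.2, 1.2) ⇒ IN Λ

1, 3, 6, 7, 8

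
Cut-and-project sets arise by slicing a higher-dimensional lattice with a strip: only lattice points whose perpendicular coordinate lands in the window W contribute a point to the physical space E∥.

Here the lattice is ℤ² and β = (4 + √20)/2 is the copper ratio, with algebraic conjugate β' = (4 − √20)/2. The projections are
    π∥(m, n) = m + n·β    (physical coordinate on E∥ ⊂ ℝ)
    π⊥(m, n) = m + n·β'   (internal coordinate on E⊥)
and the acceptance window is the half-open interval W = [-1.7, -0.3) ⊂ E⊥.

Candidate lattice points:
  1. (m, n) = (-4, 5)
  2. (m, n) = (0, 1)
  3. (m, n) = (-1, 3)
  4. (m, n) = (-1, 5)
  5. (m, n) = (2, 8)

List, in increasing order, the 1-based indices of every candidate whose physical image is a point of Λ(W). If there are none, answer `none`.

Compute β' = (4−√20)/2 = -0.23607, so π⊥(m,n) = m -0.23607·n.
candidate 1: (m,n)=(-4,5) → π∥ = -4+5·β ≈ 17.18034, π⊥ = -4+5·β' ≈ -5.18034 ∉ [-1.7, -0.3) ⇒ out
candidate 2: (m,n)=(0,1) → π∥ = 0+1·β ≈ 4.23607, π⊥ = 0+1·β' ≈ -0.23607 ∉ [-1.7, -0.3) ⇒ out
candidate 3: (m,n)=(-1,3) → π∥ = -1+3·β ≈ 11.70820, π⊥ = -1+3·β' ≈ -1.70820 ∉ [-1.7, -0.3) ⇒ out
candidate 4: (m,n)=(-1,5) → π∥ = -1+5·β ≈ 20.18034, π⊥ = -1+5·β' ≈ -2.18034 ∉ [-1.7, -0.3) ⇒ out
candidate 5: (m,n)=(2,8) → π∥ = 2+8·β ≈ 35.88854, π⊥ = 2+8·β' ≈ 0.11146 ∉ [-1.7, -0.3) ⇒ out

none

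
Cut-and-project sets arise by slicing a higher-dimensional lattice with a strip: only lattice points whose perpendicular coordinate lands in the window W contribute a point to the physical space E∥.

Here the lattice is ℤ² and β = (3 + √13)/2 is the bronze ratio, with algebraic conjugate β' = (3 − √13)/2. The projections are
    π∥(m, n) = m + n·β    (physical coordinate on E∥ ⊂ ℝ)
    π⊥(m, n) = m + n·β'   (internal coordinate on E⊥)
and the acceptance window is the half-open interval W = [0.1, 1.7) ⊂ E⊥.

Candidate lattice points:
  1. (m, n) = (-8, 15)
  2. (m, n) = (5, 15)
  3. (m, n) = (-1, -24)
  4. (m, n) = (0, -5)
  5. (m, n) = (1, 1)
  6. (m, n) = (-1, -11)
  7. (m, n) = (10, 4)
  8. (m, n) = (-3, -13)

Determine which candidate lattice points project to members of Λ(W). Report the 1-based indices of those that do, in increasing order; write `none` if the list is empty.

Numerically β ≈ 3.302776 and β' = −1/β ≈ -0.302776.
#1 (-8,15): internal coord -8 + (15)·β' = -12.541635; -12.541635 ∉ [0.1, 1.7) → out
#2 (5,15): internal coord 5 + (15)·β' = +0.458365; +0.458365 ∈ [0.1, 1.7) → IN Λ
#3 (-1,-24): internal coord -1 + (-24)·β' = +6.266615; +6.266615 ∉ [0.1, 1.7) → out
#4 (0,-5): internal coord 0 + (-5)·β' = +1.513878; +1.513878 ∈ [0.1, 1.7) → IN Λ
#5 (1,1): internal coord 1 + (1)·β' = +0.697224; +0.697224 ∈ [0.1, 1.7) → IN Λ
#6 (-1,-11): internal coord -1 + (-11)·β' = +2.330532; +2.330532 ∉ [0.1, 1.7) → out
#7 (10,4): internal coord 10 + (4)·β' = +8.788897; +8.788897 ∉ [0.1, 1.7) → out
#8 (-3,-13): internal coord -3 + (-13)·β' = +0.936083; +0.936083 ∈ [0.1, 1.7) → IN Λ

2, 4, 5, 8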